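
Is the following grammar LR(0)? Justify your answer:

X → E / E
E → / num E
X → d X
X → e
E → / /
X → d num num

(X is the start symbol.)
A grammar is LR(0) if no state in the canonical LR(0) collection has:
  - both a shift item (dot before a terminal) and a complete item (shift-reduce conflict), or
  - two or more complete items (reduce-reduce conflict; the accept item [X' → X .] counts as a complete item here).

Augment with X' → X and build the canonical LR(0) collection (I0 = CLOSURE({[X' → . X]}), then GOTO on every symbol after a dot until no new states appear). It has 14 states:
  I0: { [E → . / /], [E → . / num E], [X → . E / E], [X → . d X], [X → . d num num], [X → . e], [X' → . X] }  — shift
  I1: { [E → / . /], [E → / . num E] }  — shift
  I2: { [X → E . / E] }  — shift
  I3: { [X' → X .] }  — accept
  I4: { [E → . / /], [E → . / num E], [X → . E / E], [X → . d X], [X → . d num num], [X → . e], [X → d . X], [X → d . num num] }  — shift
  I5: { [X → e .] }  — reduce
  I6: { [X → d X .] }  — reduce
  I7: { [X → d num . num] }  — shift
  I8: { [X → d num num .] }  — reduce
  I9: { [E → . / /], [E → . / num E], [X → E / . E] }  — shift
  I10: { [X → E / E .] }  — reduce
  I11: { [E → / / .] }  — reduce
  I12: { [E → . / /], [E → . / num E], [E → / num . E] }  — shift
  I13: { [E → / num E .] }  — reduce

Every state is either a pure shift/goto state or contains exactly one complete item and nothing to shift — no conflicts. The grammar is LR(0).

Answer: Yes, the grammar is LR(0)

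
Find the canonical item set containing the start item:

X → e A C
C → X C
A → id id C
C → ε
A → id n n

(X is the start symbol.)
{ [X → . e A C], [X' → . X] }

First, augment the grammar with X' → X
I₀ = CLOSURE({ [X' → . X] }):
  [X' → . X] has the dot before X: add [X → . e A C]
No further items can be added.

I₀ = { [X → . e A C], [X' → . X] }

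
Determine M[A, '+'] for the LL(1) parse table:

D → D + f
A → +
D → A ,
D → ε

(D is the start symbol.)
A → +

To find M[A, '+'], we find productions for A where '+' is in the predict set (PREDICT(N → α) = (FIRST(α) \ {ε}) ∪ (FOLLOW(N) if α ⇒* ε)).

A → +: PREDICT = { '+' }
  '+' is in predict set, so this production goes in M[A, '+']

M[A, '+'] = A → +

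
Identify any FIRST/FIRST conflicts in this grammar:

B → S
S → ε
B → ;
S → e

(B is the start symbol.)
No FIRST/FIRST conflicts.

FIRST sets of the non-terminals at (or reachable through a nullable prefix from) the front of some alternative:
  FIRST(S) = { 'e', ε }

Productions for B:
  B → S: FIRST = { 'e', ε }
  B → ;: FIRST = { ';' }
Productions for S:
  S → ε: FIRST = { ε }
  S → e: FIRST = { 'e' }

All alternatives of each non-terminal have pairwise disjoint FIRST sets.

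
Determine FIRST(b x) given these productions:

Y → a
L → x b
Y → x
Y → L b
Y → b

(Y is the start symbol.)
To compute FIRST(b x), process the symbols left to right:
Symbol b is a terminal. Add 'b' and stop.
FIRST(b x) = { 'b' }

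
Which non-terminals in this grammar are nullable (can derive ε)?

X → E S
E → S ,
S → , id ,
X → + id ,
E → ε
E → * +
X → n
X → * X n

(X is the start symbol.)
{ 'E' }

ε-productions: E → ε
So E is immediately nullable.
No further non-terminal can be added: every production for the remaining non-terminals contains a terminal or a non-nullable non-terminal.
Nullable = { 'E' }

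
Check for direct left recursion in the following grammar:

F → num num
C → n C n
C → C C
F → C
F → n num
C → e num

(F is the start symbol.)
Yes, C is left-recursive

F → num num: starts with num
C → n C n: starts with n
C → C C: LEFT RECURSIVE (starts with C)
F → C: starts with C
F → n num: starts with n
C → e num: starts with e

The grammar has direct left recursion on: C.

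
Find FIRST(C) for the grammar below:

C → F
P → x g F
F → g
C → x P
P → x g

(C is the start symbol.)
FIRST sets of the other non-terminals involved (by the same procedure, iterated to a fixed point):
  FIRST(F) = { 'g' }

From C → F:
  - F is a non-terminal: add FIRST(F) \ {ε} = { 'g' }
    F is not nullable, so stop
From C → x P:
  - x is a terminal: add 'x' and stop

Collecting: FIRST(C) = { 'g', 'x' }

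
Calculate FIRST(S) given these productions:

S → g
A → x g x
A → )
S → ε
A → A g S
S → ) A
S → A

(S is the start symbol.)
To compute FIRST(S), examine every production with S on the left-hand side, reading each right-hand side left to right until a non-nullable symbol is reached.

FIRST sets of the other non-terminals involved (by the same procedure, iterated to a fixed point):
  FIRST(A) = { ')', 'x' }

From S → g:
  - g is a terminal: add 'g' and stop
From S → ε:
  - ε-production, so ε ∈ FIRST(S)
From S → ) A:
  - ')' is a terminal: add ')' and stop
From S → A:
  - A is a non-terminal: add FIRST(A) \ {ε} = { ')', 'x' }
    A is not nullable, so stop

Collecting: FIRST(S) = { ')', 'g', 'x', ε }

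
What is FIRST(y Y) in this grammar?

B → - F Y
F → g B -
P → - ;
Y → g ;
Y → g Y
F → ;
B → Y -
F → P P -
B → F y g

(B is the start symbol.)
{ 'y' }

To compute FIRST(y Y), process the symbols left to right:
Symbol y is a terminal. Add 'y' and stop.
FIRST(y Y) = { 'y' }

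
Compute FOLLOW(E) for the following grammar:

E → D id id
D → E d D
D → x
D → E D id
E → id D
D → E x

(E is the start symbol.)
{ $, 'd', 'id', 'x' }

To compute FOLLOW(E), find every occurrence of E on a right-hand side N → α E β: add FIRST(β) \ {ε}, and if β is empty or nullable also add FOLLOW(N). Iterate to a fixed point.

E is the start symbol, so $ ∈ FOLLOW(E).
In D → E d D: E is followed by d D, add FIRST(d D) \ {ε} = { 'd' }
In D → E D id: E is followed by D id, add FIRST(D id) \ {ε} = { 'id', 'x' }
In D → E x: E is followed by x, add FIRST(x) \ {ε} = { 'x' }

Taking the union: FOLLOW(E) = { $, 'd', 'id', 'x' }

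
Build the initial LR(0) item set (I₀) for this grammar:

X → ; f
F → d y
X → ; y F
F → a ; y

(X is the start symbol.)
{ [X → . ; f], [X → . ; y F], [X' → . X] }

First, augment the grammar with X' → X
I₀ = CLOSURE({ [X' → . X] }):
  [X' → . X] has the dot before X: add [X → . ; f], [X → . ; y F]
No further items can be added.

I₀ = { [X → . ; f], [X → . ; y F], [X' → . X] }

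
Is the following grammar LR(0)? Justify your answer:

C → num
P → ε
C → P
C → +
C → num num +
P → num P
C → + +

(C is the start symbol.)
No. Shift-reduce conflict between [P → .] and [C → . +]

Augment with C' → C and build the canonical LR(0) collection (I0 = CLOSURE({[C' → . C]}), then GOTO on every symbol after a dot until no new states appear). It has 10 states:
  I0: { [C → . + +], [C → . +], [C → . P], [C → . num num +], [C → . num], [C' → . C], [P → . num P], [P → .] }  — shift, reduce
  I1: { [C → + . +], [C → + .] }  — shift, reduce
  I2: { [C' → C .] }  — accept
  I3: { [C → P .] }  — reduce
  I4: { [C → num . num +], [C → num .], [P → . num P], [P → .], [P → num . P] }  — shift, 2 reduces
  I5: { [P → num P .] }  — reduce
  I6: { [C → num num . +], [P → . num P], [P → .], [P → num . P] }  — shift, reduce
  I7: { [C → num num + .] }  — reduce
  I8: { [P → . num P], [P → .], [P → num . P] }  — shift, reduce
  I9: { [C → + + .] }  — reduce

Conflict in state I0:
  Shift-reduce conflict between [P → .] and [C → . +]
So the grammar is NOT LR(0).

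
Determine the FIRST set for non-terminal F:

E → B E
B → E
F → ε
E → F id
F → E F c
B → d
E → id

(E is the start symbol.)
{ 'd', 'id', ε }

FIRST sets of the other non-terminals involved (by the same procedure, iterated to a fixed point):
  FIRST(E) = { 'd', 'id' }

From F → ε:
  - ε-production, so ε ∈ FIRST(F)
From F → E F c:
  - E is a non-terminal: add FIRST(E) \ {ε} = { 'd', 'id' }
    E is not nullable, so stop

Collecting: FIRST(F) = { 'd', 'id', ε }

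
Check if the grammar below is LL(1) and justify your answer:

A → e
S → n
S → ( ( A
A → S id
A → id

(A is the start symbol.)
A grammar is LL(1) if for each non-terminal N with multiple productions, the predict sets of those productions are pairwise disjoint, where PREDICT(N → α) = (FIRST(α) \ {ε}) ∪ (FOLLOW(N) if α ⇒* ε).

Relevant sets:
  FIRST(S) = { '(', 'n' }

For A:
  PREDICT(A → e) = { 'e' }
  PREDICT(A → S id) = { '(', 'n' }
  PREDICT(A → id) = { 'id' }
For S:
  PREDICT(S → n) = { 'n' }
  PREDICT(S → '(' '(' A) = { '(' }

All predict sets are disjoint. The grammar IS LL(1).

Answer: Yes, the grammar is LL(1).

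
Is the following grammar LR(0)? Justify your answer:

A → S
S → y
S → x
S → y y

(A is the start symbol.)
No. Shift-reduce conflict between [S → y .] and [S → y . y]

Augment with A' → A and build the canonical LR(0) collection (I0 = CLOSURE({[A' → . A]}), then GOTO on every symbol after a dot until no new states appear). It has 6 states:
  I0: { [A → . S], [A' → . A], [S → . x], [S → . y y], [S → . y] }  — shift
  I1: { [A' → A .] }  — accept
  I2: { [A → S .] }  — reduce
  I3: { [S → x .] }  — reduce
  I4: { [S → y . y], [S → y .] }  — shift, reduce
  I5: { [S → y y .] }  — reduce

Conflict in state I4:
  Shift-reduce conflict between [S → y .] and [S → y . y]
So the grammar is NOT LR(0).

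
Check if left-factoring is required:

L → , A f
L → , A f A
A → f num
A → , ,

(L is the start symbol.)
Yes, L has productions with common prefix ', A f'

Left-factoring is needed when two productions for the same non-terminal
share a common prefix on the right-hand side.

Productions for L:
  L → , A f
  L → , A f A
Productions for A:
  A → f num
  A → , ,

Found common prefix ', A f' in productions for L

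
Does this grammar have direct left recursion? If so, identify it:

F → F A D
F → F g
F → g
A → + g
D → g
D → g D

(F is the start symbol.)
Yes, F is left-recursive

Direct left recursion occurs when N → N α for some non-terminal N (the right-hand side begins with the left-hand side itself).

F → F A D: LEFT RECURSIVE (starts with F)
F → F g: LEFT RECURSIVE (starts with F)
F → g: starts with g
A → + g: starts with '+'
D → g: starts with g
D → g D: starts with g

The grammar has direct left recursion on: F.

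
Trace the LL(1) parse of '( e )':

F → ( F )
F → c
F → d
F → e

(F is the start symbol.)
LL(1) parsing maintains a stack (initially the start symbol over $) and the input. At each step: if the stack top is a terminal, match it against the current input token; if it is a non-terminal N, replace it with the RHS of M[N, lookahead] (the unique production whose predict set contains the lookahead).

Stack is shown with the top on the left.

Stack    Input    Action
------------------------
F $      ( e ) $  output F → ( F )
( F ) $  ( e ) $  match '('
F ) $    e ) $    output F → e
e ) $    e ) $    match 'e'
) $      ) $      match ')'
$        $        accept

The string is accepted.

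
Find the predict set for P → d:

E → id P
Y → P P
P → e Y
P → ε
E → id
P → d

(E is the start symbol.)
PREDICT(P → d) = (FIRST(RHS) \ {ε}) ∪ (FOLLOW(P) if ε ∈ FIRST(RHS), i.e. RHS ⇒* ε)
FIRST(d) = { 'd' }
ε ∉ FIRST(d), so FOLLOW(P) is not added.
PREDICT(P → d) = { 'd' }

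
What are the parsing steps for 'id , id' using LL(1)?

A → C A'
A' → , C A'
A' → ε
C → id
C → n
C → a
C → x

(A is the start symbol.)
LL(1) parsing maintains a stack (initially the start symbol over $) and the input. At each step: if the stack top is a terminal, match it against the current input token; if it is a non-terminal N, replace it with the RHS of M[N, lookahead] (the unique production whose predict set contains the lookahead).

Stack is shown with the top on the left.

Stack     Input      Action
---------------------------
A $       id , id $  output A → C A'
C A' $    id , id $  output C → id
id A' $   id , id $  match 'id'
A' $      , id $     output A' → , C A'
, C A' $  , id $     match ','
C A' $    id $       output C → id
id A' $   id $       match 'id'
A' $      $          output A' → ε
$         $          accept

The string is accepted.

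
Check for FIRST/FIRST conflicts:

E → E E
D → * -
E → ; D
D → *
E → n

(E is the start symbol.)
FIRST sets of the non-terminals at (or reachable through a nullable prefix from) the front of some alternative:
  FIRST(E) = { ';', 'n' }

Productions for E:
  E → E E: FIRST = { ';', 'n' }
  E → ; D: FIRST = { ';' }
  E → n: FIRST = { 'n' }
Productions for D:
  D → * -: FIRST = { '*' }
  D → *: FIRST = { '*' }

Conflict for E: E → E E and E → ; D
  Overlap: { ';' }
Conflict for E: E → E E and E → n
  Overlap: { 'n' }
Conflict for D: D → * - and D → *
  Overlap: { '*' }

Answer: Yes. E → E E / E → ';' D on { ';' }; E → E E / E → n on { 'n' }; D → '*' '-' / D → '*' on { '*' }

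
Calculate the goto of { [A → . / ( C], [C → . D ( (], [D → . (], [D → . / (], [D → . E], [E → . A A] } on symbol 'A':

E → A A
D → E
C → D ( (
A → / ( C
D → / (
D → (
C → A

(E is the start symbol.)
GOTO(I, 'A') = CLOSURE({ [A → αX.β] : [A → α.Xβ] ∈ I, X = 'A' })

Items with dot before 'A', with the dot advanced:
  [E → . A A] → [E → A . A]
Closure of the advanced items:
  [E → A . A] has the dot before A: add [A → . / ( C]

GOTO = { [A → . / ( C], [E → A . A] }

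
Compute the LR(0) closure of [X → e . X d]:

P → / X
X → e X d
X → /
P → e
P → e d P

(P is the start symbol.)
Start with: [X → e . X d]
  [X → e . X d] has the dot before X: add [X → . e X d], [X → . /]
No further items can be added.

CLOSURE = { [X → . /], [X → . e X d], [X → e . X d] }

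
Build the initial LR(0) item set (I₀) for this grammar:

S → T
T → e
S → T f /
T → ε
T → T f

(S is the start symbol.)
{ [S → . T f /], [S → . T], [S' → . S], [T → . T f], [T → . e], [T → .] }

First, augment the grammar with S' → S
I₀ = CLOSURE({ [S' → . S] }):
  [S' → . S] has the dot before S: add [S → . T], [S → . T f /]
  [S → . T] has the dot before T: add [T → . e], [T → .], [T → . T f]
No further items can be added.

I₀ = { [S → . T f /], [S → . T], [S' → . S], [T → . T f], [T → . e], [T → .] }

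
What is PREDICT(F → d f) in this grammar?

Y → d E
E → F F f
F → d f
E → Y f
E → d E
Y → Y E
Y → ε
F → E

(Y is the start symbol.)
PREDICT(F → d f) = (FIRST(RHS) \ {ε}) ∪ (FOLLOW(F) if ε ∈ FIRST(RHS), i.e. RHS ⇒* ε)
FIRST(d f) = { 'd' }
ε ∉ FIRST(d f), so FOLLOW(F) is not added.
PREDICT(F → d f) = { 'd' }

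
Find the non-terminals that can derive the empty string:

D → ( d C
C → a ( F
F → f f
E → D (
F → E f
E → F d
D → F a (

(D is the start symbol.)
A non-terminal is nullable if it can derive ε (the empty string): either it has an ε-production, or it has a production whose right-hand side consists entirely of nullable non-terminals.

There are no ε-productions, so no non-terminal can derive ε.
No non-terminals are nullable.

Answer: None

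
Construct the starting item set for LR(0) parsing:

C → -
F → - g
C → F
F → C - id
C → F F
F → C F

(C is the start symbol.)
First, augment the grammar with C' → C
I₀ = CLOSURE({ [C' → . C] }):
  [C' → . C] has the dot before C: add [C → . -], [C → . F], [C → . F F]
  [C → . F] has the dot before F: add [F → . - g], [F → . C - id], [F → . C F]
No further items can be added.

I₀ = { [C → . -], [C → . F F], [C → . F], [C' → . C], [F → . - g], [F → . C - id], [F → . C F] }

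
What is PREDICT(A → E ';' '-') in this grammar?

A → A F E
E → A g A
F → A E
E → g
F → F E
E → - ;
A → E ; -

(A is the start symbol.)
PREDICT(A → E ';' '-') = (FIRST(RHS) \ {ε}) ∪ (FOLLOW(A) if ε ∈ FIRST(RHS), i.e. RHS ⇒* ε)
FIRST(E) = { '-', 'g' }
FIRST(E ';' '-') = { '-', 'g' }
ε ∉ FIRST(E ';' '-'), so FOLLOW(A) is not added.
PREDICT(A → E ';' '-') = { '-', 'g' }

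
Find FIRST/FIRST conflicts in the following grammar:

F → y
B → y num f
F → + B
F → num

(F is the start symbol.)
A FIRST/FIRST conflict occurs when two productions N → α and N → β for the same non-terminal have FIRST(α) ∩ FIRST(β) ≠ ∅ (with ε ∈ FIRST of a nullable right-hand side, so two nullable alternatives also conflict).

Productions for F:
  F → y: FIRST = { 'y' }
  F → + B: FIRST = { '+' }
  F → num: FIRST = { 'num' }
B has only one production, so no FIRST/FIRST conflict is possible there.

All alternatives of each non-terminal have pairwise disjoint FIRST sets.

Answer: No FIRST/FIRST conflicts.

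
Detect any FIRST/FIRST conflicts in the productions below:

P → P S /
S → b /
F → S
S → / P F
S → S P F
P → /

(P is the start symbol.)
Yes. P → P S '/' / P → '/' on { '/' }; S → b '/' / S → S P F on { 'b' }; S → '/' P F / S → S P F on { '/' }

FIRST sets of the non-terminals at (or reachable through a nullable prefix from) the front of some alternative:
  FIRST(P) = { '/' }
  FIRST(S) = { '/', 'b' }

Productions for P:
  P → P S /: FIRST = { '/' }
  P → /: FIRST = { '/' }
Productions for S:
  S → b /: FIRST = { 'b' }
  S → / P F: FIRST = { '/' }
  S → S P F: FIRST = { '/', 'b' }
F has only one production, so no FIRST/FIRST conflict is possible there.

Conflict for P: P → P S / and P → /
  Overlap: { '/' }
Conflict for S: S → b / and S → S P F
  Overlap: { 'b' }
Conflict for S: S → / P F and S → S P F
  Overlap: { '/' }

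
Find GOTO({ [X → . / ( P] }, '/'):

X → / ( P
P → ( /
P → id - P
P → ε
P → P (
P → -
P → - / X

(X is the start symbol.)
GOTO(I, '/') = CLOSURE({ [A → αX.β] : [A → α.Xβ] ∈ I, X = '/' })

Items with dot before '/', with the dot advanced:
  [X → . / ( P] → [X → / . ( P]
Closure adds nothing (no advanced item has the dot before a non-terminal).

GOTO = { [X → / . ( P] }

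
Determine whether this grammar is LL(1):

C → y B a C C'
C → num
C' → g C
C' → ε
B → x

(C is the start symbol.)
No. Predict set conflict for C': { 'g' }

Relevant sets:
  FOLLOW(C') = { $, 'g' }

For C:
  PREDICT(C → y B a C C') = { 'y' }
  PREDICT(C → num) = { 'num' }
For C':
  PREDICT(C' → g C) = { 'g' }
  PREDICT(C' → ε) = { $, 'g' }
B has a single production, so nothing to check there.

Conflict found: Predict set conflict for C': { 'g' }
The grammar is NOT LL(1).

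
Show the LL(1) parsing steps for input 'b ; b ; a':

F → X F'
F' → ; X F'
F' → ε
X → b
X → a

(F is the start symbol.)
Stack is shown with the top on the left.

Stack     Input        Action
-----------------------------
F $       b ; b ; a $  output F → X F'
X F' $    b ; b ; a $  output X → b
b F' $    b ; b ; a $  match 'b'
F' $      ; b ; a $    output F' → ; X F'
; X F' $  ; b ; a $    match ';'
X F' $    b ; a $      output X → b
b F' $    b ; a $      match 'b'
F' $      ; a $        output F' → ; X F'
; X F' $  ; a $        match ';'
X F' $    a $          output X → a
a F' $    a $          match 'a'
F' $      $            output F' → ε
$         $            accept

The string is accepted.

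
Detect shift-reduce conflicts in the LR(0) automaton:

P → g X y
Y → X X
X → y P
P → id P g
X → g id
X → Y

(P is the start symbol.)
Yes — I12: [Y → X X .] vs [X → . g id]; I13: [P → g X y .] vs [P → . g X y]

Augment with P' → P and build the canonical LR(0) collection (I0 = CLOSURE({[P' → . P]}), then GOTO on every symbol after a dot until no new states appear). It has 14 states:
  I0: { [P → . g X y], [P → . id P g], [P' → . P] }  — shift
  I1: { [P' → P .] }  — accept
  I2: { [P → g . X y], [X → . Y], [X → . g id], [X → . y P], [Y → . X X] }  — shift
  I3: { [P → . g X y], [P → . id P g], [P → id . P g] }  — shift
  I4: { [P → id P . g] }  — shift
  I5: { [P → id P g .] }  — reduce
  I6: { [P → g X . y], [X → . Y], [X → . g id], [X → . y P], [Y → . X X], [Y → X . X] }  — shift
  I7: { [X → Y .] }  — reduce
  I8: { [X → g . id] }  — shift
  I9: { [P → . g X y], [P → . id P g], [X → y . P] }  — shift
  I10: { [X → y P .] }  — reduce
  I11: { [X → g id .] }  — reduce
  I12: { [X → . Y], [X → . g id], [X → . y P], [Y → . X X], [Y → X . X], [Y → X X .] }  — shift, reduce
  I13: { [P → . g X y], [P → . id P g], [P → g X y .], [X → y . P] }  — shift, reduce

I12 contains reduce item [Y → X X .] and shift items [X → . g id], [X → . y P] — shift-reduce conflict.
I13 contains reduce item [P → g X y .] and shift items [P → . g X y], [P → . id P g] — shift-reduce conflict.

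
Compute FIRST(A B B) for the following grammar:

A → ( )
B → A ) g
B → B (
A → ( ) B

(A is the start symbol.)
FIRST sets of the non-terminals involved (from the grammar, by fixed-point iteration):
  FIRST(A) = { '(' }

To compute FIRST(A B B), process the symbols left to right:
Symbol A is a non-terminal. Add FIRST(A) \ {ε} = { '(' }
A is not nullable (ε ∉ FIRST(A)), so stop here.
FIRST(A B B) = { '(' }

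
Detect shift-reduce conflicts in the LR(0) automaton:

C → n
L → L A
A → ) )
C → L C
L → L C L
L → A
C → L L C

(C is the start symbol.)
A shift-reduce conflict occurs when an LR(0) state has both:
  - a complete (reduce) item [A → α .] (dot at the end), and
  - a shift item [B → β . c γ] (dot before a terminal).

Augment with C' → C and build the canonical LR(0) collection (I0 = CLOSURE({[C' → . C]}), then GOTO on every symbol after a dot until no new states appear). It has 13 states:
  I0: { [A → . ) )], [C → . L C], [C → . L L C], [C → . n], [C' → . C], [L → . A], [L → . L A], [L → . L C L] }  — shift
  I1: { [A → ) . )] }  — shift
  I2: { [L → A .] }  — reduce
  I3: { [C' → C .] }  — accept
  I4: { [A → . ) )], [C → . L C], [C → . L L C], [C → . n], [C → L . C], [C → L . L C], [L → . A], [L → . L A], [L → . L C L], [L → L . A], [L → L . C L] }  — shift
  I5: { [C → n .] }  — reduce
  I6: { [L → A .], [L → L A .] }  — 2 reduces
  I7: { [A → . ) )], [C → L C .], [L → . A], [L → . L A], [L → . L C L], [L → L C . L] }  — shift, reduce
  I8: { [A → . ) )], [C → . L C], [C → . L L C], [C → . n], [C → L . C], [C → L . L C], [C → L L . C], [L → . A], [L → . L A], [L → . L C L], [L → L . A], [L → L . C L] }  — shift
  I9: { [A → . ) )], [C → L C .], [C → L L C .], [L → . A], [L → . L A], [L → . L C L], [L → L C . L] }  — shift, 2 reduces
  I10: { [A → . ) )], [C → . L C], [C → . L L C], [C → . n], [L → . A], [L → . L A], [L → . L C L], [L → L . A], [L → L . C L], [L → L C L .] }  — shift, reduce
  I11: { [A → . ) )], [L → . A], [L → . L A], [L → . L C L], [L → L C . L] }  — shift
  I12: { [A → ) ) .] }  — reduce

I7 contains reduce item [C → L C .] and shift item [A → . ) )] — shift-reduce conflict.
I9 contains reduce items [C → L C .], [C → L L C .] and shift item [A → . ) )] — shift-reduce conflict.
I10 contains reduce item [L → L C L .] and shift items [A → . ) )], [C → . n] — shift-reduce conflict.

Answer: Yes — I7: [C → L C .] vs [A → . ) )]; I9: [C → L C .] vs [A → . ) )]; I10: [L → L C L .] vs [A → . ) )]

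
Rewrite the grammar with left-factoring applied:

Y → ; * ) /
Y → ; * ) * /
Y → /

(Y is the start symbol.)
Y → ; * ) Y'
Y' → /
Y' → * /
Y → /

Left-factoring transforms A → αβ₁ | αβ₂ into A → αA' and A' → β₁ | β₂
(α is the longest common prefix among the alternatives). Repeat until
no nonterminal has two alternatives with a common prefix.

Round 1: Y has alternatives sharing prefix '; * )'. Introduce Y': Y → ; * ) Y'
  Add: Y' → /
  Add: Y' → * /

No remaining common prefixes — done.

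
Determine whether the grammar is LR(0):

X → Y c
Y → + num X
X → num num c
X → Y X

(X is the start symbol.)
Yes, the grammar is LR(0)

A grammar is LR(0) if no state in the canonical LR(0) collection has:
  - both a shift item (dot before a terminal) and a complete item (shift-reduce conflict), or
  - two or more complete items (reduce-reduce conflict; the accept item [X' → X .] counts as a complete item here).

Augment with X' → X and build the canonical LR(0) collection (I0 = CLOSURE({[X' → . X]}), then GOTO on every symbol after a dot until no new states appear). It has 11 states:
  I0: { [X → . Y X], [X → . Y c], [X → . num num c], [X' → . X], [Y → . + num X] }  — shift
  I1: { [Y → + . num X] }  — shift
  I2: { [X' → X .] }  — accept
  I3: { [X → . Y X], [X → . Y c], [X → . num num c], [X → Y . X], [X → Y . c], [Y → . + num X] }  — shift
  I4: { [X → num . num c] }  — shift
  I5: { [X → num num . c] }  — shift
  I6: { [X → num num c .] }  — reduce
  I7: { [X → Y X .] }  — reduce
  I8: { [X → Y c .] }  — reduce
  I9: { [X → . Y X], [X → . Y c], [X → . num num c], [Y → + num . X], [Y → . + num X] }  — shift
  I10: { [Y → + num X .] }  — reduce

Every state is either a pure shift/goto state or contains exactly one complete item and nothing to shift — no conflicts. The grammar is LR(0).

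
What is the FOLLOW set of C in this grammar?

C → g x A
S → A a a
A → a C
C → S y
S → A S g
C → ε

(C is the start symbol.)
To compute FOLLOW(C), find every occurrence of C on a right-hand side N → α C β: add FIRST(β) \ {ε}, and if β is empty or nullable also add FOLLOW(N). Iterate to a fixed point.

C is the start symbol, so $ ∈ FOLLOW(C).
In A → a C: C is at the end, add FOLLOW(A)

The FOLLOW sets referred to above (computed the same way, to a fixed point):
  FOLLOW(A) = { $, 'a' }

Taking the union: FOLLOW(C) = { $, 'a' }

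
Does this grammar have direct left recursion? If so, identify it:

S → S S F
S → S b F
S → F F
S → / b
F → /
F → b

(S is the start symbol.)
Yes, S is left-recursive

Direct left recursion occurs when N → N α for some non-terminal N (the right-hand side begins with the left-hand side itself).

S → S S F: LEFT RECURSIVE (starts with S)
S → S b F: LEFT RECURSIVE (starts with S)
S → F F: starts with F
S → / b: starts with '/'
F → /: starts with '/'
F → b: starts with b

The grammar has direct left recursion on: S.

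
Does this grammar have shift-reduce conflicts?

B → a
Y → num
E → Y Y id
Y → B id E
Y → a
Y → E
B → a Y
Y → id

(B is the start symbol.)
Augment with B' → B and build the canonical LR(0) collection (I0 = CLOSURE({[B' → . B]}), then GOTO on every symbol after a dot until no new states appear). It has 14 states:
  I0: { [B → . a Y], [B → . a], [B' → . B] }  — shift
  I1: { [B' → B .] }  — accept
  I2: { [B → . a Y], [B → . a], [B → a . Y], [B → a .], [E → . Y Y id], [Y → . B id E], [Y → . E], [Y → . a], [Y → . id], [Y → . num] }  — shift, reduce
  I3: { [Y → B . id E] }  — shift
  I4: { [Y → E .] }  — reduce
  I5: { [B → . a Y], [B → . a], [B → a Y .], [E → . Y Y id], [E → Y . Y id], [Y → . B id E], [Y → . E], [Y → . a], [Y → . id], [Y → . num] }  — shift, reduce
  I6: { [B → . a Y], [B → . a], [B → a . Y], [B → a .], [E → . Y Y id], [Y → . B id E], [Y → . E], [Y → . a], [Y → . id], [Y → . num], [Y → a .] }  — shift, 2 reduces
  I7: { [Y → id .] }  — reduce
  I8: { [Y → num .] }  — reduce
  I9: { [B → . a Y], [B → . a], [E → . Y Y id], [E → Y . Y id], [E → Y Y . id], [Y → . B id E], [Y → . E], [Y → . a], [Y → . id], [Y → . num] }  — shift
  I10: { [E → Y Y id .], [Y → id .] }  — 2 reduces
  I11: { [B → . a Y], [B → . a], [E → . Y Y id], [Y → . B id E], [Y → . E], [Y → . a], [Y → . id], [Y → . num], [Y → B id . E] }  — shift
  I12: { [Y → B id E .], [Y → E .] }  — 2 reduces
  I13: { [B → . a Y], [B → . a], [E → . Y Y id], [E → Y . Y id], [Y → . B id E], [Y → . E], [Y → . a], [Y → . id], [Y → . num] }  — shift

I2 contains reduce item [B → a .] and shift items [B → . a], [B → . a Y], [Y → . a], [Y → . id], [Y → . num] — shift-reduce conflict.
I5 contains reduce item [B → a Y .] and shift items [B → . a], [B → . a Y], [Y → . a], [Y → . id], [Y → . num] — shift-reduce conflict.
I6 contains reduce items [B → a .], [Y → a .] and shift items [B → . a], [B → . a Y], [Y → . a], [Y → . id], [Y → . num] — shift-reduce conflict.

Answer: Yes — I2: [B → a .] vs [B → . a]; I5: [B → a Y .] vs [B → . a]; I6: [B → a .] vs [B → . a]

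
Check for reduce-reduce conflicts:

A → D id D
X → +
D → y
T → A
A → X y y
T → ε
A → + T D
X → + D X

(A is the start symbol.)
Yes — I1: [T → .] vs [X → + .]

A reduce-reduce conflict occurs when an LR(0) state has two complete items [A → α .] and [B → β .] — both call for a reduction, and with no lookahead the parser cannot choose between them.

Augment with A' → A and build the canonical LR(0) collection (I0 = CLOSURE({[A' → . A]}), then GOTO on every symbol after a dot until no new states appear). It has 17 states:
  I0: { [A → . + T D], [A → . D id D], [A → . X y y], [A' → . A], [D → . y], [X → . + D X], [X → . +] }  — shift
  I1: { [A → + . T D], [A → . + T D], [A → . D id D], [A → . X y y], [D → . y], [T → . A], [T → .], [X → + . D X], [X → + .], [X → . + D X], [X → . +] }  — shift, 2 reduces
  I2: { [A' → A .] }  — accept
  I3: { [A → D . id D] }  — shift
  I4: { [A → X . y y] }  — shift
  I5: { [D → y .] }  — reduce
  I6: { [A → X y . y] }  — shift
  I7: { [A → X y y .] }  — reduce
  I8: { [A → D id . D], [D → . y] }  — shift
  I9: { [A → D id D .] }  — reduce
  I10: { [T → A .] }  — reduce
  I11: { [A → D . id D], [X → + D . X], [X → . + D X], [X → . +] }  — shift
  I12: { [A → + T . D], [D → . y] }  — shift
  I13: { [A → + T D .] }  — reduce
  I14: { [D → . y], [X → + . D X], [X → + .] }  — shift, reduce
  I15: { [X → + D X .] }  — reduce
  I16: { [X → + D . X], [X → . + D X], [X → . +] }  — shift

I1 contains complete items [T → .], [X → + .] — reduce-reduce conflict.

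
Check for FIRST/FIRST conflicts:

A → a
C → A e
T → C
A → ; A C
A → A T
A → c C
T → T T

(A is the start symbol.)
Yes. A → a / A → A T on { 'a' }; A → ';' A C / A → A T on { ';' }; A → A T / A → c C on { 'c' }; T → C / T → T T on { ';', 'a', 'c' }

A FIRST/FIRST conflict occurs when two productions N → α and N → β for the same non-terminal have FIRST(α) ∩ FIRST(β) ≠ ∅ (with ε ∈ FIRST of a nullable right-hand side, so two nullable alternatives also conflict).

FIRST sets of the non-terminals at (or reachable through a nullable prefix from) the front of some alternative:
  FIRST(A) = { ';', 'a', 'c' }
  FIRST(C) = { ';', 'a', 'c' }
  FIRST(T) = { ';', 'a', 'c' }

Productions for A:
  A → a: FIRST = { 'a' }
  A → ; A C: FIRST = { ';' }
  A → A T: FIRST = { ';', 'a', 'c' }
  A → c C: FIRST = { 'c' }
Productions for T:
  T → C: FIRST = { ';', 'a', 'c' }
  T → T T: FIRST = { ';', 'a', 'c' }
C has only one production, so no FIRST/FIRST conflict is possible there.

Conflict for A: A → a and A → A T
  Overlap: { 'a' }
Conflict for A: A → ; A C and A → A T
  Overlap: { ';' }
Conflict for A: A → A T and A → c C
  Overlap: { 'c' }
Conflict for T: T → C and T → T T
  Overlap: { ';', 'a', 'c' }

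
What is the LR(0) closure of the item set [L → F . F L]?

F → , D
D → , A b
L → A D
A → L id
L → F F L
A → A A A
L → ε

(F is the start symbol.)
To compute CLOSURE, for each item [A → α.Bβ] where B is a non-terminal, add [B → .γ] for all productions B → γ; repeat for the newly added items until nothing changes.

Start with: [L → F . F L]
  [L → F . F L] has the dot before F: add [F → . , D]
No further items can be added.

CLOSURE = { [F → . , D], [L → F . F L] }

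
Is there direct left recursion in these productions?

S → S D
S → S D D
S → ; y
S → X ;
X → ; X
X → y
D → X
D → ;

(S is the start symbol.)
Direct left recursion occurs when N → N α for some non-terminal N (the right-hand side begins with the left-hand side itself).

S → S D: LEFT RECURSIVE (starts with S)
S → S D D: LEFT RECURSIVE (starts with S)
S → ; y: starts with ';'
S → X ;: starts with X
X → ; X: starts with ';'
X → y: starts with y
D → X: starts with X
D → ;: starts with ';'

The grammar has direct left recursion on: S.

Answer: Yes, S is left-recursive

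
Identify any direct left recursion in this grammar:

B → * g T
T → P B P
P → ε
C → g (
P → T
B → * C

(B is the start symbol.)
No direct left recursion

Direct left recursion occurs when N → N α for some non-terminal N (the right-hand side begins with the left-hand side itself).

B → * g T: starts with '*'
T → P B P: starts with P
P → ε: starts with ε
C → g (: starts with g
P → T: starts with T
B → * C: starts with '*'

No direct left recursion found.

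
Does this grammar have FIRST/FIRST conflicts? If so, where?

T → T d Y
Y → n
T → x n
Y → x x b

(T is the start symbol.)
Yes. T → T d Y / T → x n on { 'x' }

FIRST sets of the non-terminals at (or reachable through a nullable prefix from) the front of some alternative:
  FIRST(T) = { 'x' }

Productions for T:
  T → T d Y: FIRST = { 'x' }
  T → x n: FIRST = { 'x' }
Productions for Y:
  Y → n: FIRST = { 'n' }
  Y → x x b: FIRST = { 'x' }

Conflict for T: T → T d Y and T → x n
  Overlap: { 'x' }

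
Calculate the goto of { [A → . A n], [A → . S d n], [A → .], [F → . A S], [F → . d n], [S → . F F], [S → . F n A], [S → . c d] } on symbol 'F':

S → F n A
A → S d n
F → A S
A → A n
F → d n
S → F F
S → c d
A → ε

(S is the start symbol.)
{ [A → . A n], [A → . S d n], [A → .], [F → . A S], [F → . d n], [S → . F F], [S → . F n A], [S → . c d], [S → F . F], [S → F . n A] }

GOTO(I, 'F') = CLOSURE({ [A → αX.β] : [A → α.Xβ] ∈ I, X = 'F' })

Items with dot before 'F', with the dot advanced:
  [S → . F F] → [S → F . F]
  [S → . F n A] → [S → F . n A]
Closure of the advanced items:
  [S → F . F] has the dot before F: add [F → . A S], [F → . d n]
  [F → . A S] has the dot before A: add [A → . S d n], [A → . A n], [A → .]
  [A → . S d n] has the dot before S: add [S → . F n A], [S → . F F], [S → . c d]

GOTO = { [A → . A n], [A → . S d n], [A → .], [F → . A S], [F → . d n], [S → . F F], [S → . F n A], [S → . c d], [S → F . F], [S → F . n A] }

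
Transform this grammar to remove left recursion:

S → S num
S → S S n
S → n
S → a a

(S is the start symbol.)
S → n S'
S → a a S'
S' → num S'
S' → S n S'
S' → ε

S is directly left-recursive. The standard transformation for
  A → A α₁ | ... | A α_m | β₁ | ... | β_n
is
  A  → β₁ A' | ... | β_n A'
  A' → α₁ A' | ... | α_m A' | ε

S → n becomes S → n S'
S → a a becomes S → a a S'
S → S num becomes S' → num S'
S → S S n becomes S' → S n S'
Add S' → ε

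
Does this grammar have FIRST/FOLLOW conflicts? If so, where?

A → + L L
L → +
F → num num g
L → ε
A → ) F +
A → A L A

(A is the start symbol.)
A FIRST/FOLLOW conflict occurs when a non-terminal N has a nullable alternative N → β (β ⇒* ε) and another alternative N → α with FIRST(α) ∩ FOLLOW(N) ≠ ∅: on such a lookahead the parser cannot decide between expanding α and letting N vanish via β.

Nullable non-terminals: L.

L: nullable alternative(s) L → ε; FOLLOW(L) = { $, ')', '+' }
  L → +: FIRST \ {ε} = { '+' } — overlaps FOLLOW(L) on { '+' }: CONFLICT
  L → ε: FIRST \ {ε} = { } — this is the only nullable alternative, skip

A, F have no nullable alternative, so no FIRST/FOLLOW check is needed there.

So the grammar has 1 FIRST/FOLLOW conflict (marked CONFLICT above).

Answer: Yes. L → '+' with FOLLOW(L) on { '+' }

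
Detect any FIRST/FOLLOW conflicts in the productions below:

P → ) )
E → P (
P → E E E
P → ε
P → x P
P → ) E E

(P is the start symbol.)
Yes. P → E E E with FOLLOW(P) on { '(' }

Nullable non-terminals: P.
FIRST sets used below: FIRST(E) = { '(', ')', 'x' }

P: nullable alternative(s) P → ε; FOLLOW(P) = { $, '(' }
  P → ) ): FIRST \ {ε} = { ')' } — disjoint from FOLLOW(P)
  P → E E E: FIRST \ {ε} = { '(', ')', 'x' } — overlaps FOLLOW(P) on { '(' }: CONFLICT
  P → ε: FIRST \ {ε} = { } — this is the only nullable alternative, skip
  P → x P: FIRST \ {ε} = { 'x' } — disjoint from FOLLOW(P)
  P → ) E E: FIRST \ {ε} = { ')' } — disjoint from FOLLOW(P)

E has no nullable alternative, so no FIRST/FOLLOW check is needed there.

So the grammar has 1 FIRST/FOLLOW conflict (marked CONFLICT above).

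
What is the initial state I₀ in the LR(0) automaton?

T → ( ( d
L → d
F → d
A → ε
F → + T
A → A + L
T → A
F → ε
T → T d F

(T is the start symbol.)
First, augment the grammar with T' → T
I₀ = CLOSURE({ [T' → . T] }):
  [T' → . T] has the dot before T: add [T → . ( ( d], [T → . A], [T → . T d F]
  [T → . A] has the dot before A: add [A → .], [A → . A + L]
No further items can be added.

I₀ = { [A → . A + L], [A → .], [T → . ( ( d], [T → . A], [T → . T d F], [T' → . T] }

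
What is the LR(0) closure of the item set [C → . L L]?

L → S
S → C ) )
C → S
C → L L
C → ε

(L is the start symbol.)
Start with: [C → . L L]
  [C → . L L] has the dot before L: add [L → . S]
  [L → . S] has the dot before S: add [S → . C ) )]
  [S → . C ) )] has the dot before C: add [C → . S], [C → .]
No further items can be added.

CLOSURE = { [C → . L L], [C → . S], [C → .], [L → . S], [S → . C ) )] }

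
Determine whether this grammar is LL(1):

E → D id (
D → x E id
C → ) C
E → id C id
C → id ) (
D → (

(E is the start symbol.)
Yes, the grammar is LL(1).

Relevant sets:
  FIRST(D) = { '(', 'x' }

For E:
  PREDICT(E → D id '(') = { '(', 'x' }
  PREDICT(E → id C id) = { 'id' }
For D:
  PREDICT(D → x E id) = { 'x' }
  PREDICT(D → '(') = { '(' }
For C:
  PREDICT(C → ')' C) = { ')' }
  PREDICT(C → id ')' '(') = { 'id' }

All predict sets are disjoint. The grammar IS LL(1).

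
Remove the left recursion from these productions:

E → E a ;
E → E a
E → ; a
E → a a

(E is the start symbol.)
E is directly left-recursive. The standard transformation for
  A → A α₁ | ... | A α_m | β₁ | ... | β_n
is
  A  → β₁ A' | ... | β_n A'
  A' → α₁ A' | ... | α_m A' | ε

E → ; a becomes E → ; a E'
E → a a becomes E → a a E'
E → E a ; becomes E' → a ; E'
E → E a becomes E' → a E'
Add E' → ε

Resulting grammar:
E → ; a E'
E → a a E'
E' → a ; E'
E' → a E'
E' → ε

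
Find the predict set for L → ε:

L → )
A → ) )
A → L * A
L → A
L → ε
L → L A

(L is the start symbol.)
{ $, ')', '*' }

PREDICT(L → ε) = (FIRST(RHS) \ {ε}) ∪ (FOLLOW(L) if ε ∈ FIRST(RHS), i.e. RHS ⇒* ε)
The right-hand side is ε (FIRST(ε) = { ε }), so the predict set is FOLLOW(L) = { $, ')', '*' }
PREDICT(L → ε) = { $, ')', '*' }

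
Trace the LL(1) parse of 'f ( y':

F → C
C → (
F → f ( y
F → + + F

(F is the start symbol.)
LL(1) parsing maintains a stack (initially the start symbol over $) and the input. At each step: if the stack top is a terminal, match it against the current input token; if it is a non-terminal N, replace it with the RHS of M[N, lookahead] (the unique production whose predict set contains the lookahead).

Stack is shown with the top on the left.

Stack    Input    Action
------------------------
F $      f ( y $  output F → f ( y
f ( y $  f ( y $  match 'f'
( y $    ( y $    match '('
y $      y $      match 'y'
$        $        accept

The string is accepted.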